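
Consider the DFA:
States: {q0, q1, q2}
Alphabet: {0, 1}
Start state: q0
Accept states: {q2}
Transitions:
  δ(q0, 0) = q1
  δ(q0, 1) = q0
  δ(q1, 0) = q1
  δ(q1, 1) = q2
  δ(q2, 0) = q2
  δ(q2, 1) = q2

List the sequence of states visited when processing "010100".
Starting at q0
Read '0': q0 -> q1
Read '1': q1 -> q2
Read '0': q2 -> q2
Read '1': q2 -> q2
Read '0': q2 -> q2
Read '0': q2 -> q2

Final answer: q0 -> q1 -> q2 -> q2 -> q2 -> q2 -> q2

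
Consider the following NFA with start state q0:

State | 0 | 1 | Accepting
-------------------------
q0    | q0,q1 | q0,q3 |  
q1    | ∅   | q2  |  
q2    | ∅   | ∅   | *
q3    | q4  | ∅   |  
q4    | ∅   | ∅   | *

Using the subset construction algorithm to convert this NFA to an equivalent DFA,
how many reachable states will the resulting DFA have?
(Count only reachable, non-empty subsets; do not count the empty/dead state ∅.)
Start subset: {q0}
{q0}: on 0 → {q0, q1}, on 1 → {q0, q3}
{q0, q1}: on 0 → {q0, q1}, on 1 → {q0, q2, q3}
{q0, q3}: on 0 → {q0, q1, q4}, on 1 → {q0, q3}
{q0, q2, q3}: on 0 → {q0, q1, q4}, on 1 → {q0, q3}
{q0, q1, q4}: on 0 → {q0, q1}, on 1 → {q0, q2, q3}
Reachable non-empty subsets: {q0}, {q0, q1}, {q0, q3}, {q0, q2, q3}, {q0, q1, q4} — 5 in total.

Final answer: 5 states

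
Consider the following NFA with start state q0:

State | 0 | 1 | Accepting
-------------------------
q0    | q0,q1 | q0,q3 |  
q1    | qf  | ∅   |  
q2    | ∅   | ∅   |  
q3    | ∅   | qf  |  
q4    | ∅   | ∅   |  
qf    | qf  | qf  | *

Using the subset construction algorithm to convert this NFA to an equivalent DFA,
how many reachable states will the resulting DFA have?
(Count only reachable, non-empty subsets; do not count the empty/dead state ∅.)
Start subset: {q0}
{q0}: on 0 → {q0, q1}, on 1 → {q0, q3}
{q0, q1}: on 0 → {q0, q1, qf}, on 1 → {q0, q3}
{q0, q3}: on 0 → {q0, q1}, on 1 → {q0, q3, qf}
{q0, q1, qf}: on 0 → {q0, q1, qf}, on 1 → {q0, q3, qf}
{q0, q3, qf}: on 0 → {q0, q1, qf}, on 1 → {q0, q3, qf}
Reachable non-empty subsets: {q0}, {q0, q1}, {q0, q3}, {q0, q1, qf}, {q0, q3, qf} — 5 in total.

Final answer: 5 states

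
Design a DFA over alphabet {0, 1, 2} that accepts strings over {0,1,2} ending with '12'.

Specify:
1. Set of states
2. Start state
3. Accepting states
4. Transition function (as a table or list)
One valid DFA (any DFA recognizing the same language is acceptable):
States: {q0, q1, q2}
Start: q0
Accepting: {q2}
Transitions (accepting states marked with *):
State | 0 | 1 | 2 | Accepting
-----------------------------
q0    | q0 | q1 | q0 |  
q1    | q0 | q1 | q2 |  
q2    | q0 | q1 | q0 | *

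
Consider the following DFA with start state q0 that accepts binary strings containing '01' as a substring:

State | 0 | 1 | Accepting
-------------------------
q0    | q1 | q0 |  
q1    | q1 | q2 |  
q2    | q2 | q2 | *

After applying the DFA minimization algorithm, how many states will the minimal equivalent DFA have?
All 3 states are reachable from q0, so none can be removed as unreachable.
Table-filling: first mark every (accepting, non-accepting) pair as distinguishable (accepting: {q2}; non-accepting: {q0, q1}).
Round 1: (q0, q1) on '1' go to q0 and q2, already distinguishable → mark.
Every pair of states is distinguishable, so the DFA is already minimal.
Equivalence classes: {q0}, {q1}, {q2} → 3 states.

Final answer: 3 states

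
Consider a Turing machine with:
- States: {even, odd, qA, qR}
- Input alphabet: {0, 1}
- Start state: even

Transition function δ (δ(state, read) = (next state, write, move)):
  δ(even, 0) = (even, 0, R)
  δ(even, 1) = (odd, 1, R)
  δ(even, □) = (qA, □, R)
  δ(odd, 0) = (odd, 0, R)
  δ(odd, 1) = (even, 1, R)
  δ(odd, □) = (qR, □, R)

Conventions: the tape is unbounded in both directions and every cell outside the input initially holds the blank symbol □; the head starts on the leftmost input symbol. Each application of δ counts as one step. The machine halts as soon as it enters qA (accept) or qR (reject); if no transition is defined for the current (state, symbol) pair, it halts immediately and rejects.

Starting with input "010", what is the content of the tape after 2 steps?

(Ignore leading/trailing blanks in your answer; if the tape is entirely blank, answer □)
Step 0: [even]010 (head at position 0)
Step 1: δ(even, 0) = (even, 0, R)  ⊢  0[even]10 (head at position 1)
Step 2: δ(even, 1) = (odd, 1, R)  ⊢  01[odd]0 (head at position 2)
Tape after 2 steps (ignoring surrounding blanks): 010

Final answer: Tape: 010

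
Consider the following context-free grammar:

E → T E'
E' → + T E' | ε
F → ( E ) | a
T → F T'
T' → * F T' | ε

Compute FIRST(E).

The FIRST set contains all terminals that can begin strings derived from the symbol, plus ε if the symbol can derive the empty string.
FIRST(F): F → ( E ) contributes '(' and F → a contributes 'a', so FIRST(F) = {(, a}. F is not nullable.
FIRST(T): T → F T' begins with F, and F is not nullable, so FIRST(T) = FIRST(F) = {(, a}.
FIRST(E): E → T E' begins with T, and T is not nullable, so FIRST(E) = FIRST(T) = {(, a}.

Final answer: {(, a}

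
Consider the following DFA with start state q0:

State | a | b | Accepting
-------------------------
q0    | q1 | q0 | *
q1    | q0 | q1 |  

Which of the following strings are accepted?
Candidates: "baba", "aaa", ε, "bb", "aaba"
"baba": q0 → q0 → q1 → q1 → q0; q0 is accepting → accepted
"aaa": q0 → q1 → q0 → q1; q1 is not accepting → rejected
ε: q0; q0 is accepting → accepted
"bb": q0 → q0 → q0; q0 is accepting → accepted
"aaba": q0 → q1 → q0 → q0 → q1; q1 is not accepting → rejected

Final answer: "baba", ε, "bb"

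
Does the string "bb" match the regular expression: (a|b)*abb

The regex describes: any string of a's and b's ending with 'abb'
No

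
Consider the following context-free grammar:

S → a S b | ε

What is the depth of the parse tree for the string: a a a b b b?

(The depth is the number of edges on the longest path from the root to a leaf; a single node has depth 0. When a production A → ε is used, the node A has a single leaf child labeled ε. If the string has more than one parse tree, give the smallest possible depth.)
The only parse tree applies S → a S b 3 times (once per matching a…b pair) and then S → ε.
The S nodes sit at depths 0, 1, …, 3; the innermost S (depth 3) has the single child ε at depth 4.
The terminal leaves a, b are at depths 1..3, so the longest root-to-leaf path is S → S → … → S → ε with 4 edges.
Depth = 4.

Final answer: 4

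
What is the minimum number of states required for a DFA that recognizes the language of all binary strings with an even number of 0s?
Language: binary strings with an even number of 0s
Lower bound (Myhill–Nerode): the prefixes ε, 0 are pairwise distinguishable:
  ε vs 0: suffix ε distinguishes them (ε has zero 0s (accepted), 0 has one 0 (rejected))
So any DFA needs at least 2 states.
Upper bound: a DFA with 2 states exists (one state per class above).
Minimum states: 2

Final answer: 2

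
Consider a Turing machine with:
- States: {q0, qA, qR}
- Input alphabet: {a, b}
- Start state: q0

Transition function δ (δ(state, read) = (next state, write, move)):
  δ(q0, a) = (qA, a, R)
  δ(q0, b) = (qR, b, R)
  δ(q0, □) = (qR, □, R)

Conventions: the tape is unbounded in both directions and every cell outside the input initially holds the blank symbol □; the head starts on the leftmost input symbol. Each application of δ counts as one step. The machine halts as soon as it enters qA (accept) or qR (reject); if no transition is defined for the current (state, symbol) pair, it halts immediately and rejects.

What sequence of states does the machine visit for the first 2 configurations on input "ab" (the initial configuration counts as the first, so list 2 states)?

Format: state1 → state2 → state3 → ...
Step 0: [q0]ab (head at position 0)
Step 1: δ(q0, a) = (qA, a, R)  ⊢  a[qA]b (head at position 1)
Reading off the states of these 2 configurations: q0 → qA

Final answer: q0 → qA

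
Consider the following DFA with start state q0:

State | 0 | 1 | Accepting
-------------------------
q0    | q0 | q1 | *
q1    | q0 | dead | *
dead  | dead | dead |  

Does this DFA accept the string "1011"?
Start in q0.
Read '1': q0 → q1
Read '0': q1 → q0
Read '1': q0 → q1
Read '1': q1 → dead
Final state dead is not accepting, so the string is rejected.

Final answer: No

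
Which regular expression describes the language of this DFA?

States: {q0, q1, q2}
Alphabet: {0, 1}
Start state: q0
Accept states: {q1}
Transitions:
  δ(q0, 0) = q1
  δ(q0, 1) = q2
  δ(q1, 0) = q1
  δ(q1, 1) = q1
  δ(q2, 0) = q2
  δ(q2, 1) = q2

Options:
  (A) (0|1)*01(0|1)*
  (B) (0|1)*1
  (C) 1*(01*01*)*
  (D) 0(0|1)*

Testing sample strings against the DFA:
  '1110' -> rejected
  '10' -> rejected
  '00' -> accepted
  '0000' -> accepted
Checking each option for a counterexample:
  (A) (0|1)*01(0|1)*: '0' is accepted by the DFA but does not match the regex → eliminated
  (B) (0|1)*1: '0' is accepted by the DFA but does not match the regex → eliminated
  (C) 1*(01*01*)*: ε is rejected by the DFA but matches the regex → eliminated
  (D) 0(0|1)*: agrees with the DFA on all strings of length ≤ 4
Only (D) 0(0|1)* is consistent with the DFA.

Final answer: (D) 0(0|1)*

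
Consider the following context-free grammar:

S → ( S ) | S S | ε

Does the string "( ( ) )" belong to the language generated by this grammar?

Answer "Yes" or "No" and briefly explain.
A derivation exists: S ⇒ ( S ) ⇒ ( ( S ) ) ⇒ ( ( ) ) (using S → ( S ) twice, then S → ε).

Final answer: Yes - a valid derivation exists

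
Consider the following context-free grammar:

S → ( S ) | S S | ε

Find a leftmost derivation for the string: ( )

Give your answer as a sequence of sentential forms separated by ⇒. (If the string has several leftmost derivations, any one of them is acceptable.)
Start with S.
Step 1: the leftmost non-terminal is S; apply S → ( S ):  ( S )
Step 2: the leftmost non-terminal is S; apply S → ε:  ( )

Final answer: S ⇒ ( S ) ⇒ ( )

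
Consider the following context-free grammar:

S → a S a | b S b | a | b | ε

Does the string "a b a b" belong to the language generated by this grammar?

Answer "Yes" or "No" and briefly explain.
Every production places the same symbol at both ends (or yields a single symbol / ε), so every derived string is a palindrome. a b a b reversed is b a b a ≠ a b a b, so it is not a palindrome and cannot be derived (already the first step fails: the string starts with a but ends with b, so neither S → a S a nor S → b S b fits).

Final answer: No - no valid derivation exists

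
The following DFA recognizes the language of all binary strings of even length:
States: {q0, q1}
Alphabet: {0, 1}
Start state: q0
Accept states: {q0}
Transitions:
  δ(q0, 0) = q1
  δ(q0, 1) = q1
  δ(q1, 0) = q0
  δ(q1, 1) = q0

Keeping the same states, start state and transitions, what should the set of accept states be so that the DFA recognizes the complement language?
The DFA is complete (every state has a transition on every symbol), so the complement
is recognized by the same DFA with accepting and non-accepting states swapped.
Original accept states: {q0}
Complement accept states = All states - Original accept states
= {q0, q1} - {q0}
= {q1}
Complement language: strings of ODD length

Final answer: {q1}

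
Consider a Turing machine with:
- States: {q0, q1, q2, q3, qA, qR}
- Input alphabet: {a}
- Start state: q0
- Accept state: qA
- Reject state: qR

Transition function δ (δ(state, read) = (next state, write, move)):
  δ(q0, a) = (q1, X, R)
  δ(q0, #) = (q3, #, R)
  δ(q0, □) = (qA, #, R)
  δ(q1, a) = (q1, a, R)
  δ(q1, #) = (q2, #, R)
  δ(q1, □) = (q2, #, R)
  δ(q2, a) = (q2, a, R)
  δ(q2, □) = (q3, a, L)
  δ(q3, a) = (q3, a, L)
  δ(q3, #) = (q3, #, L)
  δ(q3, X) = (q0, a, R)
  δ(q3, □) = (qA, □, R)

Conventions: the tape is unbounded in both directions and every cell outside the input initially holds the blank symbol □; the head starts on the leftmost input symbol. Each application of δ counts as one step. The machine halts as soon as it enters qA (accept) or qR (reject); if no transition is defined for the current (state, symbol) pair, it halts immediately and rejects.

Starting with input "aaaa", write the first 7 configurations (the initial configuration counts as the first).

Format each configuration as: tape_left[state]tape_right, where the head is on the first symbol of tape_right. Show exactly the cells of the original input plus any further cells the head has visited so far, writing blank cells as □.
Step 0: [q0]aaaa (head at position 0)
Step 1: δ(q0, a) = (q1, X, R)  ⊢  X[q1]aaa (head at position 1)
Step 2: δ(q1, a) = (q1, a, R)  ⊢  Xa[q1]aa (head at position 2)
Step 3: δ(q1, a) = (q1, a, R)  ⊢  Xaa[q1]a (head at position 3)
Step 4: δ(q1, a) = (q1, a, R)  ⊢  Xaaa[q1]□ (head at position 4)
Step 5: δ(q1, □) = (q2, #, R)  ⊢  Xaaa#[q2]□ (head at position 5)
Step 6: δ(q2, □) = (q3, a, L)  ⊢  Xaaa[q3]#a (head at position 4)

Final answer: [q0]aaaa ⊢ X[q1]aaa ⊢ Xa[q1]aa ⊢ Xaa[q1]a ⊢ Xaaa[q1]□ ⊢ Xaaa#[q2]□ ⊢ Xaaa[q3]#a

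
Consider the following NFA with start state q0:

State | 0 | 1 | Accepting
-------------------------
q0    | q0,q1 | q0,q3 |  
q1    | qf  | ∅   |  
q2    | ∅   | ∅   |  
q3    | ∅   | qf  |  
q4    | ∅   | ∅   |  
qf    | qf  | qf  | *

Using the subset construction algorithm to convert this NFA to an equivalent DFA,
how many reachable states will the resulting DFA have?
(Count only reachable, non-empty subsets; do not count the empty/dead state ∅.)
Start subset: {q0}
{q0}: on 0 → {q0, q1}, on 1 → {q0, q3}
{q0, q1}: on 0 → {q0, q1, qf}, on 1 → {q0, q3}
{q0, q3}: on 0 → {q0, q1}, on 1 → {q0, q3, qf}
{q0, q1, qf}: on 0 → {q0, q1, qf}, on 1 → {q0, q3, qf}
{q0, q3, qf}: on 0 → {q0, q1, qf}, on 1 → {q0, q3, qf}
Reachable non-empty subsets: {q0}, {q0, q1}, {q0, q3}, {q0, q1, qf}, {q0, q3, qf} — 5 in total.

Final answer: 5 states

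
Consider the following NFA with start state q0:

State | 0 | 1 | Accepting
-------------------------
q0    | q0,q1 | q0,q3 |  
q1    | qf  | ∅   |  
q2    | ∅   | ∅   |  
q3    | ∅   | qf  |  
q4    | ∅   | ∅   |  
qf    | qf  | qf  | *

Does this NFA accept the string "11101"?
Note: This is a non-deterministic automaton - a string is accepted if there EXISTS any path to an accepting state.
Track the set of states the NFA could be in: start {q0}
Read '1': {q0} → {q0, q3}
Read '1': {q0, q3} → {q0, q3, qf}
Read '1': {q0, q3, qf} → {q0, q3, qf}
Read '0': {q0, q3, qf} → {q0, q1, qf}
Read '1': {q0, q1, qf} → {q0, q3, qf}
Final set {q0, q3, qf} contains accepting state(s) {qf} → accepted.

Final answer: Yes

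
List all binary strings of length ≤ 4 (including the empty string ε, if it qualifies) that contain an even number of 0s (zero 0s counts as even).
Checking every binary string of length 0 to 4:
  Length 0: accepted: ε | rejected: (none)
  Length 1: accepted: 1 | rejected: 0
  Length 2: accepted: 00, 11 | rejected: 01, 10
  Length 3: accepted: 001, 010, 100, 111 | rejected: 000, 011, 101, 110
  Length 4: accepted: 0000, 0011, 0101, 0110, 1001, 1010, 1100, 1111 | rejected: 0001, 0010, 0100, 0111, 1000, 1011, 1101, 1110
Total: 16 string(s).

Final answer: ε, 1, 00, 11, 001, 010, 100, 111, 0000, 0011, 0101, 0110, 1001, 1010, 1100, 1111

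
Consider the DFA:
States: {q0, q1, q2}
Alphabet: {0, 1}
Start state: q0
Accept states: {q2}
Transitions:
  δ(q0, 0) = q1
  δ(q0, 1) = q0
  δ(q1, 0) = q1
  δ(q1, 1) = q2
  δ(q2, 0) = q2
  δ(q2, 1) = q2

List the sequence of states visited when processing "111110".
Starting at q0
Read '1': q0 -> q0
Read '1': q0 -> q0
Read '1': q0 -> q0
Read '1': q0 -> q0
Read '1': q0 -> q0
Read '0': q0 -> q1

Final answer: q0 -> q0 -> q0 -> q0 -> q0 -> q0 -> q1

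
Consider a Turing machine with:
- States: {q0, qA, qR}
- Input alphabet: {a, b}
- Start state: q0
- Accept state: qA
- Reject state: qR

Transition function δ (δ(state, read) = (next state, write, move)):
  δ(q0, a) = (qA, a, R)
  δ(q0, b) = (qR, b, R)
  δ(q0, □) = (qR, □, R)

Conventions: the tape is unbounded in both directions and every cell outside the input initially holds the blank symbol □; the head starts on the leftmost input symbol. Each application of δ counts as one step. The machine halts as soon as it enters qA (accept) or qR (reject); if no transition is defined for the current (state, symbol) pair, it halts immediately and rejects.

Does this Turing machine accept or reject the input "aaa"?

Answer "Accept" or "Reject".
Step 0: [q0]aaa (head at position 0)
Step 1: δ(q0, a) = (qA, a, R)  ⊢  a[qA]aa (head at position 1)
The machine is in qA, so it halts and accepts.

Final answer: Accept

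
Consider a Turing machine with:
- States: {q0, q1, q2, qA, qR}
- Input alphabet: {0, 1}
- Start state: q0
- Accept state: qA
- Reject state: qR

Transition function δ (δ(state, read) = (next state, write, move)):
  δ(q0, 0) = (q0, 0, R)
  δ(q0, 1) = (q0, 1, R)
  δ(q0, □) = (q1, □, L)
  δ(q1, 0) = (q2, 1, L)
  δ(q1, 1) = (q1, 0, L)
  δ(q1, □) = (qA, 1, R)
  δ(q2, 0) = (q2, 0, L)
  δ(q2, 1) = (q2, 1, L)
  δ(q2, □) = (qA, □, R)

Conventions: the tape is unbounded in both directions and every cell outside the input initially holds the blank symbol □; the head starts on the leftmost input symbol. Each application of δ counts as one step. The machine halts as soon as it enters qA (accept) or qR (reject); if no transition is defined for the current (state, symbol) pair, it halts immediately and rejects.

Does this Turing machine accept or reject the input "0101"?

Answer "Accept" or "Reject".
Step 0: [q0]0101 (head at position 0)
Step 1: δ(q0, 0) = (q0, 0, R)  ⊢  0[q0]101 (head at position 1)
Step 2: δ(q0, 1) = (q0, 1, R)  ⊢  01[q0]01 (head at position 2)
Step 3: δ(q0, 0) = (q0, 0, R)  ⊢  010[q0]1 (head at position 3)
Step 4: δ(q0, 1) = (q0, 1, R)  ⊢  0101[q0]□ (head at position 4)
Step 5: δ(q0, □) = (q1, □, L)  ⊢  010[q1]1□ (head at position 3)
Step 6: δ(q1, 1) = (q1, 0, L)  ⊢  01[q1]00□ (head at position 2)
Step 7: δ(q1, 0) = (q2, 1, L)  ⊢  0[q2]110□ (head at position 1)
Step 8: δ(q2, 1) = (q2, 1, L)  ⊢  [q2]0110□ (head at position 0)
Step 9: δ(q2, 0) = (q2, 0, L)  ⊢  [q2]□0110□ (head at position -1)
Step 10: δ(q2, □) = (qA, □, R)  ⊢  □[qA]0110□ (head at position 0)
The machine is in qA, so it halts and accepts.

Final answer: Accept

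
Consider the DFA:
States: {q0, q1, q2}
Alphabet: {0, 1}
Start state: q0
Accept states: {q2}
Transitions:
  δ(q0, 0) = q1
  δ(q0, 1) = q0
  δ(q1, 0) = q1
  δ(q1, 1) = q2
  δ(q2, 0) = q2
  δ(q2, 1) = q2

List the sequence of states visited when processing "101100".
Starting at q0
Read '1': q0 -> q0
Read '0': q0 -> q1
Read '1': q1 -> q2
Read '1': q2 -> q2
Read '0': q2 -> q2
Read '0': q2 -> q2

Final answer: q0 -> q0 -> q1 -> q2 -> q2 -> q2 -> q2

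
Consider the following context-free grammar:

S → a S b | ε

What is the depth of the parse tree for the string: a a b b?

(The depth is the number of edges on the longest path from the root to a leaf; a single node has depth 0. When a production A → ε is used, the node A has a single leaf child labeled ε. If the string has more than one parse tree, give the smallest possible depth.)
The only parse tree applies S → a S b 2 times (once per matching a…b pair) and then S → ε.
The S nodes sit at depths 0, 1, …, 2; the innermost S (depth 2) has the single child ε at depth 3.
The terminal leaves a, b are at depths 1..2, so the longest root-to-leaf path is S → S → … → S → ε with 3 edges.
Depth = 3.

Final answer: 3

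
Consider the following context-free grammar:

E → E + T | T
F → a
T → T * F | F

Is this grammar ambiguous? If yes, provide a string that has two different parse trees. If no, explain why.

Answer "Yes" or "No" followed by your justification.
This is the standard stratified expression grammar: '+' is introduced only by the left-recursive rule E → E + T and '*' only by the left-recursive rule T → T * F, with F → a. For any string, the last '+' must be the one produced at the root E (everything after it is a T containing no '+'), and likewise within each T the last '*' is produced at its root. This fixes the parse tree uniquely (left-associative, '*' binding tighter than '+'), so every string has exactly one parse tree.

Final answer: No - the grammar is unambiguous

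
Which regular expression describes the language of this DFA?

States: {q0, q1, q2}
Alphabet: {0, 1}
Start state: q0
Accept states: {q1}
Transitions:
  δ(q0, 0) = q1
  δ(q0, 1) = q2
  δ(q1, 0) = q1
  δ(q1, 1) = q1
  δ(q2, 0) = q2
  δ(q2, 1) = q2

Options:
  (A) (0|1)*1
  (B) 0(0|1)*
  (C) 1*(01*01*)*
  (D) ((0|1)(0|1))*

Testing sample strings against the DFA:
  '01' -> accepted
  '100' -> rejected
  '01111' -> accepted
  '1101' -> rejected
Checking each option for a counterexample:
  (A) (0|1)*1: '0' is accepted by the DFA but does not match the regex → eliminated
  (B) 0(0|1)*: agrees with the DFA on all strings of length ≤ 4
  (C) 1*(01*01*)*: ε is rejected by the DFA but matches the regex → eliminated
  (D) ((0|1)(0|1))*: ε is rejected by the DFA but matches the regex → eliminated
Only (B) 0(0|1)* is consistent with the DFA.

Final answer: (B) 0(0|1)*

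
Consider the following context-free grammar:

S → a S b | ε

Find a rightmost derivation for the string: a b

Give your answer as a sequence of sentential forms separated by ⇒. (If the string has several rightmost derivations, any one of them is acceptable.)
Start with S.
Step 1: the rightmost non-terminal is S; apply S → a S b:  a S b
Step 2: the rightmost non-terminal is S; apply S → ε:  a b

Final answer: S ⇒ a S b ⇒ a b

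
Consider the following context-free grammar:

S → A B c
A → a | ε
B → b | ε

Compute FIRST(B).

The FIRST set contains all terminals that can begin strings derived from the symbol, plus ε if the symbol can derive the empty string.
B → b contributes b; B → ε makes B nullable, contributing ε. FIRST(B) = {b, ε}.

Final answer: {b, ε}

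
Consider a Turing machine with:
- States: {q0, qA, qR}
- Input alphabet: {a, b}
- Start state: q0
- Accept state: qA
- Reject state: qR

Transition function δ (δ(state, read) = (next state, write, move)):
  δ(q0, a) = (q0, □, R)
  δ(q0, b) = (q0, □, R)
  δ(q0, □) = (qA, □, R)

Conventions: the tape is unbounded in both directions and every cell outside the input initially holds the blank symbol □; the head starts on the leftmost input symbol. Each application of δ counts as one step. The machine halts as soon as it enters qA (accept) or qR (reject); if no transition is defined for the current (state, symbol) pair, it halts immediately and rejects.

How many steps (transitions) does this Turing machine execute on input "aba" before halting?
Step 0: [q0]aba (head at position 0)
Step 1: δ(q0, a) = (q0, □, R)  ⊢  □[q0]ba (head at position 1)
Step 2: δ(q0, b) = (q0, □, R)  ⊢  □□[q0]a (head at position 2)
Step 3: δ(q0, a) = (q0, □, R)  ⊢  □□□[q0]□ (head at position 3)
Step 4: δ(q0, □) = (qA, □, R)  ⊢  □□□□[qA]□ (head at position 4)
The machine is in qA, so it halts and accepts.
Number of transitions executed: 4.

Final answer: 4 steps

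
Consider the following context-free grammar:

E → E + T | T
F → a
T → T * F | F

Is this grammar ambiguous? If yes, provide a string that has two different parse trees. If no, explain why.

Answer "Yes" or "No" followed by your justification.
This is the standard stratified expression grammar: '+' is introduced only by the left-recursive rule E → E + T and '*' only by the left-recursive rule T → T * F, with F → a. For any string, the last '+' must be the one produced at the root E (everything after it is a T containing no '+'), and likewise within each T the last '*' is produced at its root. This fixes the parse tree uniquely (left-associative, '*' binding tighter than '+'), so every string has exactly one parse tree.

Final answer: No - the grammar is unambiguous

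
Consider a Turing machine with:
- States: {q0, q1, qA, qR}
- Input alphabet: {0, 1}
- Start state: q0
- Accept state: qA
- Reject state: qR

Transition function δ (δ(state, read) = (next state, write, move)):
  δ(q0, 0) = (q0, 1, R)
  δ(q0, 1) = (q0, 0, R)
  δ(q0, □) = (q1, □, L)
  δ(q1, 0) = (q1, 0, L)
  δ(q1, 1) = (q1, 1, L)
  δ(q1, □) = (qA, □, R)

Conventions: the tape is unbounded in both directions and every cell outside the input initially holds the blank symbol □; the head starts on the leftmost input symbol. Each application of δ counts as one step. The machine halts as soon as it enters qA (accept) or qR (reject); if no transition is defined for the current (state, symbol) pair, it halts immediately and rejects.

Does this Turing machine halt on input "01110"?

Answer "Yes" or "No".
Step 0: [q0]01110 (head at position 0)
Step 1: δ(q0, 0) = (q0, 1, R)  ⊢  1[q0]1110 (head at position 1)
Step 2: δ(q0, 1) = (q0, 0, R)  ⊢  10[q0]110 (head at position 2)
Step 3: δ(q0, 1) = (q0, 0, R)  ⊢  100[q0]10 (head at position 3)
Step 4: δ(q0, 1) = (q0, 0, R)  ⊢  1000[q0]0 (head at position 4)
Step 5: δ(q0, 0) = (q0, 1, R)  ⊢  10001[q0]□ (head at position 5)
Step 6: δ(q0, □) = (q1, □, L)  ⊢  1000[q1]1□ (head at position 4)
Step 7: δ(q1, 1) = (q1, 1, L)  ⊢  100[q1]01□ (head at position 3)
Step 8: δ(q1, 0) = (q1, 0, L)  ⊢  10[q1]001□ (head at position 2)
Step 9: δ(q1, 0) = (q1, 0, L)  ⊢  1[q1]0001□ (head at position 1)
Step 10: δ(q1, 0) = (q1, 0, L)  ⊢  [q1]10001□ (head at position 0)
Step 11: δ(q1, 1) = (q1, 1, L)  ⊢  [q1]□10001□ (head at position -1)
Step 12: δ(q1, □) = (qA, □, R)  ⊢  □[qA]10001□ (head at position 0)
The machine is in qA, so it halts and accepts.
It halts after 12 steps.

Final answer: Yes - halts after 12 steps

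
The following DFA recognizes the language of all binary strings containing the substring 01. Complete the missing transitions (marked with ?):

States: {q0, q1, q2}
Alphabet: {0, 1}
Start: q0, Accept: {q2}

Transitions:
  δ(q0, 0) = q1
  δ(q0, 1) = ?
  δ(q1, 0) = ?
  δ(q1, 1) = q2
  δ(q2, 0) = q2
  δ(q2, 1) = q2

What each state remembers (consistent with the given transitions and accept states):
  q0: 01 not seen yet and the last symbol was not 0
  q1: 01 not seen yet and the last symbol was 0
  q2: the substring 01 has already been seen
Filling in the missing entries:
  δ(q0, 1): in q0 (01 not seen yet and the last symbol was not 0), after reading 1 we have: 01 not seen yet and the last symbol was not 0 → q0
  δ(q1, 0): in q1 (01 not seen yet and the last symbol was 0), after reading 0 we have: 01 not seen yet and the last symbol was 0 → q1

Final answer: δ(q0, 1) = q0; δ(q1, 0) = q1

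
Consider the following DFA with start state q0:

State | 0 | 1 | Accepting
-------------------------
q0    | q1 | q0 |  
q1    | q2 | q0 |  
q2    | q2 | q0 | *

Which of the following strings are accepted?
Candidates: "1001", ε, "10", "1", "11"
"1001": q0 → q0 → q1 → q2 → q0; q0 is not accepting → rejected
ε: q0; q0 is not accepting → rejected
"10": q0 → q0 → q1; q1 is not accepting → rejected
"1": q0 → q0; q0 is not accepting → rejected
"11": q0 → q0 → q0; q0 is not accepting → rejected

Final answer: None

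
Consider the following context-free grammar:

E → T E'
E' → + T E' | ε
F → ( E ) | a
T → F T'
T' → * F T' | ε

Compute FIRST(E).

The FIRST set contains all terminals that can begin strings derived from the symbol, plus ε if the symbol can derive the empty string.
FIRST(F): F → ( E ) contributes '(' and F → a contributes 'a', so FIRST(F) = {(, a}. F is not nullable.
FIRST(T): T → F T' begins with F, and F is not nullable, so FIRST(T) = FIRST(F) = {(, a}.
FIRST(E): E → T E' begins with T, and T is not nullable, so FIRST(E) = FIRST(T) = {(, a}.

Final answer: {(, a}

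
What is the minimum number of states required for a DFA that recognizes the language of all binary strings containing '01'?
Language: binary strings containing '01'
Lower bound (Myhill–Nerode): the prefixes ε, 0, 01 are pairwise distinguishable:
  ε vs 01: suffix ε distinguishes them (ε is rejected, 01 is accepted)
  0 vs 01: suffix ε distinguishes them (0 is rejected, 01 is accepted)
  ε vs 0: suffix 1 distinguishes them (ε·1 = 1 is rejected, 0·1 = 01 is accepted)
So any DFA needs at least 3 states.
Upper bound: a DFA with 3 states exists (one state per class above: 'no progress', 'last symbol 0', and 'seen 01' (accepting sink)).
Minimum states: 3

Final answer: 3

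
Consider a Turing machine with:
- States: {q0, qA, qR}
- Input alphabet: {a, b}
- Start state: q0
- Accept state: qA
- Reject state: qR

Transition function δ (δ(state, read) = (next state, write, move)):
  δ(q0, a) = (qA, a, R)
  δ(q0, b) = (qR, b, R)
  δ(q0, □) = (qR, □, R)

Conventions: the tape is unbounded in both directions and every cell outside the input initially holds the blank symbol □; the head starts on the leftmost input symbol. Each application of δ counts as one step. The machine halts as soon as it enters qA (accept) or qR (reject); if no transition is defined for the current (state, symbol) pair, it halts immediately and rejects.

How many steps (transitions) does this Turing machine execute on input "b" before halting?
Step 0: [q0]b (head at position 0)
Step 1: δ(q0, b) = (qR, b, R)  ⊢  b[qR]□ (head at position 1)
The machine is in qR, so it halts and rejects.
Number of transitions executed: 1.

Final answer: 1 steps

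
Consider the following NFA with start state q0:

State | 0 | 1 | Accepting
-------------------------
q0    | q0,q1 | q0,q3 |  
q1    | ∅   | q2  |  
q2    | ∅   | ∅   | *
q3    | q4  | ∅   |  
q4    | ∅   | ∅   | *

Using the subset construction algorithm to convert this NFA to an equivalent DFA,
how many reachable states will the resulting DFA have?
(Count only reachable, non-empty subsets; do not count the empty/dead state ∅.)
Start subset: {q0}
{q0}: on 0 → {q0, q1}, on 1 → {q0, q3}
{q0, q1}: on 0 → {q0, q1}, on 1 → {q0, q2, q3}
{q0, q3}: on 0 → {q0, q1, q4}, on 1 → {q0, q3}
{q0, q2, q3}: on 0 → {q0, q1, q4}, on 1 → {q0, q3}
{q0, q1, q4}: on 0 → {q0, q1}, on 1 → {q0, q2, q3}
Reachable non-empty subsets: {q0}, {q0, q1}, {q0, q3}, {q0, q2, q3}, {q0, q1, q4} — 5 in total.

Final answer: 5 states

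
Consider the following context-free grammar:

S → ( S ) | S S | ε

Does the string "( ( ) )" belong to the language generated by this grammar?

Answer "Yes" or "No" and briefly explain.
A derivation exists: S ⇒ ( S ) ⇒ ( ( S ) ) ⇒ ( ( ) ) (using S → ( S ) twice, then S → ε).

Final answer: Yes - a valid derivation exists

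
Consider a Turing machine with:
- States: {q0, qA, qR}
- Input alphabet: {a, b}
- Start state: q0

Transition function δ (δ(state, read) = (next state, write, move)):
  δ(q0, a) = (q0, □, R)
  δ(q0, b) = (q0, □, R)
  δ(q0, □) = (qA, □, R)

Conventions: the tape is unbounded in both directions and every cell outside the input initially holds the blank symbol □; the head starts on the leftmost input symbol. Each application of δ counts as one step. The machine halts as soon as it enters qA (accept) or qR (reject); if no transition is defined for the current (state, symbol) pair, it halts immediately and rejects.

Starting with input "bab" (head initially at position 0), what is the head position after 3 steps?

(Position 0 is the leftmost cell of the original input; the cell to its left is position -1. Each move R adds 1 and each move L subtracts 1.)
Step 0: [q0]bab (head at position 0)
Step 1: δ(q0, b) = (q0, □, R)  ⊢  □[q0]ab (head at position 1)
Step 2: δ(q0, a) = (q0, □, R)  ⊢  □□[q0]b (head at position 2)
Step 3: δ(q0, b) = (q0, □, R)  ⊢  □□□[q0]□ (head at position 3)
Head position after 3 steps: 3

Final answer: Position 3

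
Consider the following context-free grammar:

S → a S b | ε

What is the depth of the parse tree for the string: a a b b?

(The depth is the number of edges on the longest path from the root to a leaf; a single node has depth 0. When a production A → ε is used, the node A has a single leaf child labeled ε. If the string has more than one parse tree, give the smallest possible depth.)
The only parse tree applies S → a S b 2 times (once per matching a…b pair) and then S → ε.
The S nodes sit at depths 0, 1, …, 2; the innermost S (depth 2) has the single child ε at depth 3.
The terminal leaves a, b are at depths 1..2, so the longest root-to-leaf path is S → S → … → S → ε with 3 edges.
Depth = 3.

Final answer: 3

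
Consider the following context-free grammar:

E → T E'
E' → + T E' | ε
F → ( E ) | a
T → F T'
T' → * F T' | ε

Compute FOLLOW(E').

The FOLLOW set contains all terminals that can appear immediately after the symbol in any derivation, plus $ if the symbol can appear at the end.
Useful FIRST sets: FIRST(E') = {+, ε}, FIRST(T') = {*, ε} (both E' and T' are nullable).
FOLLOW(E): E is the start symbol → $; E appears in F → ( E ) followed by ')' → FOLLOW(E) = {), $}.
FOLLOW(E'): E' appears at the right end of E → T E' and of E' → + T E', so FOLLOW(E') ⊇ FOLLOW(E) (the second occurrence adds nothing new). FOLLOW(E') = {), $}.

Final answer: {$, )}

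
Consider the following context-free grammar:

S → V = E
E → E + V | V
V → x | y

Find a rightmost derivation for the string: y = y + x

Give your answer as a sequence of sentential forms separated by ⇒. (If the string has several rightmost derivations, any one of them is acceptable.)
Start with S.
Step 1: the rightmost non-terminal is S; apply S → V = E:  V = E
Step 2: the rightmost non-terminal is E; apply E → E + V:  V = E + V
Step 3: the rightmost non-terminal is V; apply V → x:  V = E + x
Step 4: the rightmost non-terminal is E; apply E → V:  V = V + x
Step 5: the rightmost non-terminal is V; apply V → y:  V = y + x
Step 6: the rightmost non-terminal is V; apply V → y:  y = y + x

Final answer: S ⇒ V = E ⇒ V = E + V ⇒ V = E + x ⇒ V = V + x ⇒ V = y + x ⇒ y = y + x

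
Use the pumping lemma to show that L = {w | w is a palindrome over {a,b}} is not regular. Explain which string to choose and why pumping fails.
Language: L = {w | w is a palindrome over {a,b}} (strings that read the same forwards and backwards)
Step 1: Assume for contradiction that L is regular, with pumping length p.
Step 2: Choose s = a^p b a^p. Then s ∈ L (it reads the same forwards and backwards) and |s| ≥ p.
Step 3: Consider any decomposition s = xyz with |xy| ≤ p and |y| > 0. Since |xy| ≤ p and the first p symbols of s are all a's, y = a^k for some k with 1 ≤ k ≤ p.
Step 4: Pumping up (i = 2): xy²z = a^(p+k) b a^p. Its reverse is a^p b a^(p+k) ≠ a^(p+k) b a^p (the single b is no longer in the middle), so xy²z is not a palindrome and xy²z ∉ L.
This contradicts the pumping lemma, so L is not regular.

Final answer: Choose s = a^p b a^p. Since |xy| ≤ p, y = a^k with k ≥ 1. Then xy²z = a^(p+k) b a^p is not a palindrome, so ∉ L.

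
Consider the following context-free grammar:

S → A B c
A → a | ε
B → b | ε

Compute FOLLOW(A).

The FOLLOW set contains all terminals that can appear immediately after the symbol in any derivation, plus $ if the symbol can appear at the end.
A occurs in S → A B c followed by B c. Add FIRST(B) minus ε = {b}; B is nullable (B → ε), so what follows B can also follow A: the terminal c. FOLLOW(A) = {b, c}.

Final answer: {b, c}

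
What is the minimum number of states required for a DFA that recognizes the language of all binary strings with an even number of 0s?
Language: binary strings with an even number of 0s
Lower bound (Myhill–Nerode): the prefixes ε, 0 are pairwise distinguishable:
  ε vs 0: suffix ε distinguishes them (ε has zero 0s (accepted), 0 has one 0 (rejected))
So any DFA needs at least 2 states.
Upper bound: a DFA with 2 states exists (one state per class above).
Minimum states: 2

Final answer: 2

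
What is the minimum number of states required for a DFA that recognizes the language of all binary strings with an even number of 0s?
Language: binary strings with an even number of 0s
Lower bound (Myhill–Nerode): the prefixes ε, 0 are pairwise distinguishable:
  ε vs 0: suffix ε distinguishes them (ε has zero 0s (accepted), 0 has one 0 (rejected))
So any DFA needs at least 2 states.
Upper bound: a DFA with 2 states exists (one state per class above).
Minimum states: 2

Final answer: 2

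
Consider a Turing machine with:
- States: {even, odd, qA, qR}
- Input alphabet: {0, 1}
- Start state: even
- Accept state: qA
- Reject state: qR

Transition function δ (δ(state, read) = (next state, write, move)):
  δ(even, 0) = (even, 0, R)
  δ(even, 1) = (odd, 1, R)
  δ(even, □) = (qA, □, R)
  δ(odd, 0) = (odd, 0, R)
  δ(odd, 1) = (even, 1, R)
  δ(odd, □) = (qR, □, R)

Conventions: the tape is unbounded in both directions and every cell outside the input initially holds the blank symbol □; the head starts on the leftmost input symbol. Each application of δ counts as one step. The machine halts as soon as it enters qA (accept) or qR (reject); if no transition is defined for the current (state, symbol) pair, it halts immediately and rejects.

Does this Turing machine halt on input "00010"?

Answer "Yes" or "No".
Step 0: [even]00010 (head at position 0)
Step 1: δ(even, 0) = (even, 0, R)  ⊢  0[even]0010 (head at position 1)
Step 2: δ(even, 0) = (even, 0, R)  ⊢  00[even]010 (head at position 2)
Step 3: δ(even, 0) = (even, 0, R)  ⊢  000[even]10 (head at position 3)
Step 4: δ(even, 1) = (odd, 1, R)  ⊢  0001[odd]0 (head at position 4)
Step 5: δ(odd, 0) = (odd, 0, R)  ⊢  00010[odd]□ (head at position 5)
Step 6: δ(odd, □) = (qR, □, R)  ⊢  00010□[qR]□ (head at position 6)
The machine is in qR, so it halts and rejects.
It halts after 6 steps.

Final answer: Yes - halts after 6 steps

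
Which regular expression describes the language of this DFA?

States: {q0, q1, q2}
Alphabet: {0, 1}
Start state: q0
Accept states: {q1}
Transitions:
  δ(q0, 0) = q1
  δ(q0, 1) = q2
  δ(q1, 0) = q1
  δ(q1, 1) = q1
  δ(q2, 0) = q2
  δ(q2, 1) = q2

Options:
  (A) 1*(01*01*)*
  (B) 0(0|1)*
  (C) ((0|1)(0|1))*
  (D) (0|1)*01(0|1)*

Testing sample strings against the DFA:
  '10' -> rejected
  '1100' -> rejected
  '011' -> accepted
  '10' -> rejected
Checking each option for a counterexample:
  (A) 1*(01*01*)*: ε is rejected by the DFA but matches the regex → eliminated
  (B) 0(0|1)*: agrees with the DFA on all strings of length ≤ 4
  (C) ((0|1)(0|1))*: ε is rejected by the DFA but matches the regex → eliminated
  (D) (0|1)*01(0|1)*: '0' is accepted by the DFA but does not match the regex → eliminated
Only (B) 0(0|1)* is consistent with the DFA.

Final answer: (B) 0(0|1)*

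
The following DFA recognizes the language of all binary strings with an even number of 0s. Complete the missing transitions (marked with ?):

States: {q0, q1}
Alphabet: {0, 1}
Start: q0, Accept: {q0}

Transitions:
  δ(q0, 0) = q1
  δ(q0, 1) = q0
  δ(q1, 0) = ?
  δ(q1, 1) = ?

What each state remembers (consistent with the given transitions and accept states):
  q0: an even number of 0s has been read so far
  q1: an odd number of 0s has been read so far
Filling in the missing entries:
  δ(q1, 0): in q1 (an odd number of 0s has been read so far), after reading 0 we have: an even number of 0s has been read so far → q0
  δ(q1, 1): in q1 (an odd number of 0s has been read so far), after reading 1 we have: an odd number of 0s has been read so far → q1

Final answer: δ(q1, 0) = q0; δ(q1, 1) = q1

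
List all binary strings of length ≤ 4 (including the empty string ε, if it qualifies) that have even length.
Checking every binary string of length 0 to 4:
  Length 0: accepted: ε | rejected: (none)
  Length 1: accepted: (none) | rejected: 0, 1
  Length 2: accepted: 00, 01, 10, 11 | rejected: (none)
  Length 3: accepted: (none) | rejected: 000, 001, 010, 011, 100, 101, 110, 111
  Length 4: accepted: 0000, 0001, 0010, 0011, 0100, 0101, 0110, 0111, 1000, 1001, 1010, 1011, 1100, 1101, 1110, 1111 | rejected: (none)
Total: 21 string(s).

Final answer: ε, 00, 01, 10, 11, 0000, 0001, 0010, 0011, 0100, 0101, 0110, 0111, 1000, 1001, 1010, 1011, 1100, 1101, 1110, 1111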